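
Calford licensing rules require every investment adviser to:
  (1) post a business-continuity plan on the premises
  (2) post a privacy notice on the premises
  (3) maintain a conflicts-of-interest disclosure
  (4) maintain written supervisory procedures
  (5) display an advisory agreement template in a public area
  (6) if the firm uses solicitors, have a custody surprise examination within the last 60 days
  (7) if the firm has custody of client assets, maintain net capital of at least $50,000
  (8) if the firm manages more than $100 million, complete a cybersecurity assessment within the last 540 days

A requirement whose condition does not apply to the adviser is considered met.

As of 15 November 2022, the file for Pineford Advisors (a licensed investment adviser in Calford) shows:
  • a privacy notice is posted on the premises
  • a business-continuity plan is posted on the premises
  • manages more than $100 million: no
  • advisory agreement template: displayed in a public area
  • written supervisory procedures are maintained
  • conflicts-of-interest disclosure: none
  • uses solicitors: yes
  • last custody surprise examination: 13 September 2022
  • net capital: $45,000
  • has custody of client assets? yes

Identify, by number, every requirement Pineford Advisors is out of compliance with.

1. business-continuity plan present → met
2. privacy notice present → met
3. conflicts-of-interest disclosure absent → not met
4. written supervisory procedures present → met
5. advisory agreement template present → met
6. condition 'uses solicitors' holds; custody surprise examination 63 days ago vs limit 60 → not met
7. condition 'has custody of client assets' holds; net capital $45,000 < $50,000 → not met
8. condition 'manages more than $100 million' does not hold → requirement n/a → met
Not met: 3, 6, 7

3, 6, 7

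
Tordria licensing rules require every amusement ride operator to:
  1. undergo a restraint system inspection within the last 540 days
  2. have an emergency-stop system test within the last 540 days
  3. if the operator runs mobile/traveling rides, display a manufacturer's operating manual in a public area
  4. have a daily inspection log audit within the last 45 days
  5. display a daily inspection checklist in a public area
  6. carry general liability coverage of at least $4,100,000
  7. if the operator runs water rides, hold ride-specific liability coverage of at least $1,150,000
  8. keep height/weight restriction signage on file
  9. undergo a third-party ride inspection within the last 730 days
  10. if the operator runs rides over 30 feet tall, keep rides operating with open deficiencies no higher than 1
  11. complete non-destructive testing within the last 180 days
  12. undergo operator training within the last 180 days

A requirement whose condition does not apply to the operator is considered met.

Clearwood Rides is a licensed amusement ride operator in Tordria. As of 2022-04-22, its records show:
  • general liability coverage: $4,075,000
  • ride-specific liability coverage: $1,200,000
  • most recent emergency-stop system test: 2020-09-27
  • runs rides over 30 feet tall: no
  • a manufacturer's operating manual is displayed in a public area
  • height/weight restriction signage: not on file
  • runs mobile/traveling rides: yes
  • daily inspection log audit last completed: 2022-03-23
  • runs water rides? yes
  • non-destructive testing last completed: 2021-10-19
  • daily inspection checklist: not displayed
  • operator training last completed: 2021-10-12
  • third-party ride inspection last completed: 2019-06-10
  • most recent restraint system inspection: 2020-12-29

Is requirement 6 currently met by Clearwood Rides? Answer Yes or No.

No

6. general liability coverage $4,075,000 < $4,100,000 → not met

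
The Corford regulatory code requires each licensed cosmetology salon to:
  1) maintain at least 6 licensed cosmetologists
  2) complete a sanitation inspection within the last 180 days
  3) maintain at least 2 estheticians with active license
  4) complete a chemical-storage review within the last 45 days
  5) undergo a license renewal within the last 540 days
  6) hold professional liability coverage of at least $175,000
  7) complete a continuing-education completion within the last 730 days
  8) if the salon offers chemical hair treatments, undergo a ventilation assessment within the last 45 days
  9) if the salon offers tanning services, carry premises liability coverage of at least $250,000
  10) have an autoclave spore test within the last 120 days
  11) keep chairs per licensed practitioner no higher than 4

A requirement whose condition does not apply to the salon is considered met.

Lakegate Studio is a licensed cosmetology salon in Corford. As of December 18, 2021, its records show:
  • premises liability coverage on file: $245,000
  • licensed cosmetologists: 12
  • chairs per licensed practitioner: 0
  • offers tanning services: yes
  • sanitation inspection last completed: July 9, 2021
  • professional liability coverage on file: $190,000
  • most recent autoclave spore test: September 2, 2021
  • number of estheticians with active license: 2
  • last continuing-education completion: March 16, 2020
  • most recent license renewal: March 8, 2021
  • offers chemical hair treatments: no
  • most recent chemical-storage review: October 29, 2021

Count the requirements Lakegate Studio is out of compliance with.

1. licensed cosmetologists 12 ≥ 6 → met
2. sanitation inspection 162 days ago vs limit 180 → met
3. estheticians with active license 2 ≥ 2 → met
4. chemical-storage review 50 days ago vs limit 45 → not met
5. license renewal 285 days ago vs limit 540 → met
6. professional liability coverage $190,000 ≥ $175,000 → met
7. continuing-education completion 642 days ago vs limit 730 → met
8. condition 'offers chemical hair treatments' does not hold → requirement n/a → met
9. condition 'offers tanning services' holds; premises liability coverage $245,000 < $250,000 → not met
10. autoclave spore test 107 days ago vs limit 120 → met
11. chairs per licensed practitioner 0 ≤ 4 → met
Not met: 2 of 11

2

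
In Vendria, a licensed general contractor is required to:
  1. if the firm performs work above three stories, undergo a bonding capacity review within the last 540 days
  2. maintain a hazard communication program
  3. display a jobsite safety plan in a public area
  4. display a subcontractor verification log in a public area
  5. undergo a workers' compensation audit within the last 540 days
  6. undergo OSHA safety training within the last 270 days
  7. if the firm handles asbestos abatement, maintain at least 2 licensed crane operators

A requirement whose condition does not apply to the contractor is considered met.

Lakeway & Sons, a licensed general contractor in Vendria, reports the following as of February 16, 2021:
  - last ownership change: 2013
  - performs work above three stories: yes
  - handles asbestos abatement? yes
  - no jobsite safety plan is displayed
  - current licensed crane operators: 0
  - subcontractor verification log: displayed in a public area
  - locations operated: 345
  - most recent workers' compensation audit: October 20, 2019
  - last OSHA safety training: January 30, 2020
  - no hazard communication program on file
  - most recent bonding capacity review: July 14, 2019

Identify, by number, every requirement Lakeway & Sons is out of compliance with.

1. condition 'performs work above three stories' holds; bonding capacity review 583 days ago vs limit 540 → not met
2. hazard communication program absent → not met
3. jobsite safety plan absent → not met
4. subcontractor verification log present → met
5. workers' compensation audit 485 days ago vs limit 540 → met
6. OSHA safety training 383 days ago vs limit 270 → not met
7. condition 'handles asbestos abatement' holds; licensed crane operators 0 < 2 → not met
Not met: 1, 2, 3, 6, 7

1, 2, 3, 6, 7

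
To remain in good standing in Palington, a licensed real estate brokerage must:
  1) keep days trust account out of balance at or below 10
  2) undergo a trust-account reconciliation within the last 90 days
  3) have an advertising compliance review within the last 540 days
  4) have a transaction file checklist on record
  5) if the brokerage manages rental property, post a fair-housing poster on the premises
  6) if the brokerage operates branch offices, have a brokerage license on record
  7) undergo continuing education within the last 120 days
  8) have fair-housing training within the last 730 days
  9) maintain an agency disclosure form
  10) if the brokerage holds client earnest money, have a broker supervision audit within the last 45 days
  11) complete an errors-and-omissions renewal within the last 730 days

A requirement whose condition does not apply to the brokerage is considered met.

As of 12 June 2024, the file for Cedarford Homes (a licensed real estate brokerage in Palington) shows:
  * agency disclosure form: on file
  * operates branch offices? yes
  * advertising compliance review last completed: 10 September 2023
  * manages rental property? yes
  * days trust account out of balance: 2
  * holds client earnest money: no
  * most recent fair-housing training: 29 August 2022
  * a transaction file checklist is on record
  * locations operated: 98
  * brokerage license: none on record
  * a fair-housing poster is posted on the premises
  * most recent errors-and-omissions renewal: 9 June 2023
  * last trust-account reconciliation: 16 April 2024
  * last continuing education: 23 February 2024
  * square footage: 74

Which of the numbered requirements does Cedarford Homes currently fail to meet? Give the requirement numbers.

1. days trust account out of balance 2 ≤ 10 → met
2. trust-account reconciliation 57 days ago vs limit 90 → met
3. advertising compliance review 276 days ago vs limit 540 → met
4. transaction file checklist present → met
5. condition 'manages rental property' holds; fair-housing poster present → met
6. condition 'operates branch offices' holds; brokerage license absent → not met
7. continuing education 110 days ago vs limit 120 → met
8. fair-housing training 653 days ago vs limit 730 → met
9. agency disclosure form present → met
10. condition 'holds client earnest money' does not hold → requirement n/a → met
11. errors-and-omissions renewal 369 days ago vs limit 730 → met
Not met: 6

6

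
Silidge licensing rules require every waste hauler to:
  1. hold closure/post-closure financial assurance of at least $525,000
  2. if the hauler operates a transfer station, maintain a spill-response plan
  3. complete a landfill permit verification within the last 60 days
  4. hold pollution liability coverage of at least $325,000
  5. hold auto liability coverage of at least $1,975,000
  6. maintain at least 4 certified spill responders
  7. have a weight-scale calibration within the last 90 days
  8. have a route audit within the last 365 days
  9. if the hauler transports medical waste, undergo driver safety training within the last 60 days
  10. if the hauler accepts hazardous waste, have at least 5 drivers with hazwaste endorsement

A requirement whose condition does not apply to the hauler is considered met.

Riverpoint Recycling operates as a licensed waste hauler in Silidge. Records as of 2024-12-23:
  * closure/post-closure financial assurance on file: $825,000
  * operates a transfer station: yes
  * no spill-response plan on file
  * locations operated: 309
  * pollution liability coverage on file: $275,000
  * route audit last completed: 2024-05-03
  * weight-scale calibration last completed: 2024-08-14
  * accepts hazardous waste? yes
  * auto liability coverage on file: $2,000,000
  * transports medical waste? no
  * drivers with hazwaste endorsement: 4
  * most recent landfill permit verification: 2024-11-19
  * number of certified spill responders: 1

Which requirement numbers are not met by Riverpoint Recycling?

2, 4, 6, 7, 10

1. closure/post-closure financial assurance $825,000 ≥ $525,000 → met
2. condition 'operates a transfer station' holds; spill-response plan absent → not met
3. landfill permit verification 34 days ago vs limit 60 → met
4. pollution liability coverage $275,000 < $325,000 → not met
5. auto liability coverage $2,000,000 ≥ $1,975,000 → met
6. certified spill responders 1 < 4 → not met
7. weight-scale calibration 131 days ago vs limit 90 → not met
8. route audit 234 days ago vs limit 365 → met
9. condition 'transports medical waste' does not hold → requirement n/a → met
10. condition 'accepts hazardous waste' holds; drivers with hazwaste endorsement 4 < 5 → not met
Not met: 2, 4, 6, 7, 10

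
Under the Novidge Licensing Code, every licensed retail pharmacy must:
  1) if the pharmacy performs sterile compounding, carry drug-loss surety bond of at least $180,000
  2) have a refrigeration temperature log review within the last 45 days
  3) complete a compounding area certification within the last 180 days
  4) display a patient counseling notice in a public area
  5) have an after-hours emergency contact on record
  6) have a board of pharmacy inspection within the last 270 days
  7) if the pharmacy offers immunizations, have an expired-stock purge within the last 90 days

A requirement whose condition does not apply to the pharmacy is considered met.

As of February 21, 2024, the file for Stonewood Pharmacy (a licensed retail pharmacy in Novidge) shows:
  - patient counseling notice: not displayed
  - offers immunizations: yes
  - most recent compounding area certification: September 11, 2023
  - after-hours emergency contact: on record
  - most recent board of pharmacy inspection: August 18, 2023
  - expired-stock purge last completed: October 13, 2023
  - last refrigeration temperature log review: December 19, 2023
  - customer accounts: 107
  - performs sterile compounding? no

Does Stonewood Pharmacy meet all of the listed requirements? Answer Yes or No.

1. condition 'performs sterile compounding' does not hold → requirement n/a → met
2. refrigeration temperature log review 64 days ago vs limit 45 → not met
3. compounding area certification 163 days ago vs limit 180 → met
4. patient counseling notice absent → not met
5. after-hours emergency contact present → met
6. board of pharmacy inspection 187 days ago vs limit 270 → met
7. condition 'offers immunizations' holds; expired-stock purge 131 days ago vs limit 90 → not met
Not met: 2, 4, 7

No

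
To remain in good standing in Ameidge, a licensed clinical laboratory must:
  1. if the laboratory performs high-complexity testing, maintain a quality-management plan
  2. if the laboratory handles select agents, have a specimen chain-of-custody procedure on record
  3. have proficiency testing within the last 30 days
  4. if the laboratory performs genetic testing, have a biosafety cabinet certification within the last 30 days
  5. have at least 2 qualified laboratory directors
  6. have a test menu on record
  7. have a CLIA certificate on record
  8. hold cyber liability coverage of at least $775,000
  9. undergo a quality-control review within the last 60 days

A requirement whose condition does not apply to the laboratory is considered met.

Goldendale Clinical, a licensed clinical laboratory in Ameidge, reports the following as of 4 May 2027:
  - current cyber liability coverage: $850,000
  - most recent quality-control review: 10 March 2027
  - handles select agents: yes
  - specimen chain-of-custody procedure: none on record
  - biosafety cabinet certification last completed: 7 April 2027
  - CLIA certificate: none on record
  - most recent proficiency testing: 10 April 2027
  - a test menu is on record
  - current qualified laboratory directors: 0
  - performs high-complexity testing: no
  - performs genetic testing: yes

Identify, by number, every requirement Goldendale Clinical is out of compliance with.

1. condition 'performs high-complexity testing' does not hold → requirement n/a → met
2. condition 'handles select agents' holds; specimen chain-of-custody procedure absent → not met
3. proficiency testing 24 days ago vs limit 30 → met
4. condition 'performs genetic testing' holds; biosafety cabinet certification 27 days ago vs limit 30 → met
5. qualified laboratory directors 0 < 2 → not met
6. test menu present → met
7. CLIA certificate absent → not met
8. cyber liability coverage $850,000 ≥ $775,000 → met
9. quality-control review 55 days ago vs limit 60 → met
Not met: 2, 5, 7

2, 5, 7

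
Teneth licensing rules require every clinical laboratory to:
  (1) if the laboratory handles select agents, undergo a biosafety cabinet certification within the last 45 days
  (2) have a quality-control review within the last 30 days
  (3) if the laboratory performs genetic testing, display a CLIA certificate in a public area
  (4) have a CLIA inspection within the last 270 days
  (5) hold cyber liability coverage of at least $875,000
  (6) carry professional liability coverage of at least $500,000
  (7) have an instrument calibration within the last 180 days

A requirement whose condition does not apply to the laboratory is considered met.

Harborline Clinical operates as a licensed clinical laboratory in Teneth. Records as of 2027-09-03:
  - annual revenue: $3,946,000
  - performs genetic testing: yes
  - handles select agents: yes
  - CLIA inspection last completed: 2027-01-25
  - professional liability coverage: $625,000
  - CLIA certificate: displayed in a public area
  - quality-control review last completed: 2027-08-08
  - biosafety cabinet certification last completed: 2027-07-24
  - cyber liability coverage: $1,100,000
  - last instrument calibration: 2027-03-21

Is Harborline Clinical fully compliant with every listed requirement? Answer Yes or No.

1. condition 'handles select agents' holds; biosafety cabinet certification 41 days ago vs limit 45 → met
2. quality-control review 26 days ago vs limit 30 → met
3. condition 'performs genetic testing' holds; CLIA certificate present → met
4. CLIA inspection 221 days ago vs limit 270 → met
5. cyber liability coverage $1,100,000 ≥ $875,000 → met
6. professional liability coverage $625,000 ≥ $500,000 → met
7. instrument calibration 166 days ago vs limit 180 → met
All met.

Yes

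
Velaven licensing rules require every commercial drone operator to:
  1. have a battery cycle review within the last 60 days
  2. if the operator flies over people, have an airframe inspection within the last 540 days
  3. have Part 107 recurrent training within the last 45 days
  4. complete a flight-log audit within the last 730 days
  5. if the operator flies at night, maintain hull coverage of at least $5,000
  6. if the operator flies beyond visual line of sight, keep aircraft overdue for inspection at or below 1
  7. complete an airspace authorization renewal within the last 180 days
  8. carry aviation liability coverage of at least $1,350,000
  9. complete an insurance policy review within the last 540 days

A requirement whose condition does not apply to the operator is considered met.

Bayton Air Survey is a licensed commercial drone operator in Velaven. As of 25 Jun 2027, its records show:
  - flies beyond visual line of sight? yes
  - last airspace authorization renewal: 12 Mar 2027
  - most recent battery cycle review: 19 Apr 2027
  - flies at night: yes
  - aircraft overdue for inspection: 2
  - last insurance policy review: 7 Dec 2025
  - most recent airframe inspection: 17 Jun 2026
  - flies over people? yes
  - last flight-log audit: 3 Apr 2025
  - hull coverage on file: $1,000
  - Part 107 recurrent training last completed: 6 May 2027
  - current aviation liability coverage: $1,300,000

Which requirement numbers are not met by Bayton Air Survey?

1, 3, 4, 5, 6, 8, 9

1. battery cycle review 67 days ago vs limit 60 → not met
2. condition 'flies over people' holds; airframe inspection 373 days ago vs limit 540 → met
3. Part 107 recurrent training 50 days ago vs limit 45 → not met
4. flight-log audit 813 days ago vs limit 730 → not met
5. condition 'flies at night' holds; hull coverage $1,000 < $5,000 → not met
6. condition 'flies beyond visual line of sight' holds; aircraft overdue for inspection 2 > 1 → not met
7. airspace authorization renewal 105 days ago vs limit 180 → met
8. aviation liability coverage $1,300,000 < $1,350,000 → not met
9. insurance policy review 565 days ago vs limit 540 → not met
Not met: 1, 3, 4, 5, 6, 8, 9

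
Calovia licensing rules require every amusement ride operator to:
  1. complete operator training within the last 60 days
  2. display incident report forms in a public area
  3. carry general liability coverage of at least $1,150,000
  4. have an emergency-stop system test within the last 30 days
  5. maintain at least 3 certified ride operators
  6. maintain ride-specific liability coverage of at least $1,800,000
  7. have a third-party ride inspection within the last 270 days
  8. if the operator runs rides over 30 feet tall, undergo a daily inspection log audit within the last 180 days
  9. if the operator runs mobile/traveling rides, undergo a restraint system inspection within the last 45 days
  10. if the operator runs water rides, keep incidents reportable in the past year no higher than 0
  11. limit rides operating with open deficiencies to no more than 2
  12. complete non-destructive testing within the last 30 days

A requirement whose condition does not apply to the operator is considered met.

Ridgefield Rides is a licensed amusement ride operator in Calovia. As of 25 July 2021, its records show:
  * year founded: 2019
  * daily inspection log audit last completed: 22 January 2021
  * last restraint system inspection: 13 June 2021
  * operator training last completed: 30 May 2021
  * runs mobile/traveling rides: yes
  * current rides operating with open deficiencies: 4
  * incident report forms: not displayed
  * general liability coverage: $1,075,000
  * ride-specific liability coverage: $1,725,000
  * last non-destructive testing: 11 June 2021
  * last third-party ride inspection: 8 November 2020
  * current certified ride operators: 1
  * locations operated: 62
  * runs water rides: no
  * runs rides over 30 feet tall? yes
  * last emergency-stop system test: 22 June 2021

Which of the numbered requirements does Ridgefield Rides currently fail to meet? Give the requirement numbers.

1. operator training 56 days ago vs limit 60 → met
2. incident report forms absent → not met
3. general liability coverage $1,075,000 < $1,150,000 → not met
4. emergency-stop system test 33 days ago vs limit 30 → not met
5. certified ride operators 1 < 3 → not met
6. ride-specific liability coverage $1,725,000 < $1,800,000 → not met
7. third-party ride inspection 259 days ago vs limit 270 → met
8. condition 'runs rides over 30 feet tall' holds; daily inspection log audit 184 days ago vs limit 180 → not met
9. condition 'runs mobile/traveling rides' holds; restraint system inspection 42 days ago vs limit 45 → met
10. condition 'runs water rides' does not hold → requirement n/a → met
11. rides operating with open deficiencies 4 > 2 → not met
12. non-destructive testing 44 days ago vs limit 30 → not met
Not met: 2, 3, 4, 5, 6, 8, 11, 12

2, 3, 4, 5, 6, 8, 11, 12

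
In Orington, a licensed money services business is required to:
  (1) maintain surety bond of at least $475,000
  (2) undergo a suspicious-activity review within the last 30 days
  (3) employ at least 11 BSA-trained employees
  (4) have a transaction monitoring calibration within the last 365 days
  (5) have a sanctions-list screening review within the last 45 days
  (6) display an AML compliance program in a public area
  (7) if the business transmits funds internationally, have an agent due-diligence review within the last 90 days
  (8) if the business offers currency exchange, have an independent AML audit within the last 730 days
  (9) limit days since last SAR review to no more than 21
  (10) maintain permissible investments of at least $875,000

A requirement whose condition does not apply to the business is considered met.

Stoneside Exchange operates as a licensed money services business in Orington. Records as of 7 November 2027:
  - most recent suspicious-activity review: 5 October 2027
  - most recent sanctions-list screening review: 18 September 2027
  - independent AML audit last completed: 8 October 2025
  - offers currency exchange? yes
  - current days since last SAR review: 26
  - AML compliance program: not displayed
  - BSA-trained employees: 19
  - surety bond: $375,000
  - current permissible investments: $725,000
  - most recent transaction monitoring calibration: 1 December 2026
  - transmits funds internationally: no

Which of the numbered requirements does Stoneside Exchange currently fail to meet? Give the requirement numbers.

1, 2, 5, 6, 8, 9, 10

1. surety bond $375,000 < $475,000 → not met
2. suspicious-activity review 33 days ago vs limit 30 → not met
3. BSA-trained employees 19 ≥ 11 → met
4. transaction monitoring calibration 341 days ago vs limit 365 → met
5. sanctions-list screening review 50 days ago vs limit 45 → not met
6. AML compliance program absent → not met
7. condition 'transmits funds internationally' does not hold → requirement n/a → met
8. condition 'offers currency exchange' holds; independent AML audit 760 days ago vs limit 730 → not met
9. days since last SAR review 26 > 21 → not met
10. permissible investments $725,000 < $875,000 → not met
Not met: 1, 2, 5, 6, 8, 9, 10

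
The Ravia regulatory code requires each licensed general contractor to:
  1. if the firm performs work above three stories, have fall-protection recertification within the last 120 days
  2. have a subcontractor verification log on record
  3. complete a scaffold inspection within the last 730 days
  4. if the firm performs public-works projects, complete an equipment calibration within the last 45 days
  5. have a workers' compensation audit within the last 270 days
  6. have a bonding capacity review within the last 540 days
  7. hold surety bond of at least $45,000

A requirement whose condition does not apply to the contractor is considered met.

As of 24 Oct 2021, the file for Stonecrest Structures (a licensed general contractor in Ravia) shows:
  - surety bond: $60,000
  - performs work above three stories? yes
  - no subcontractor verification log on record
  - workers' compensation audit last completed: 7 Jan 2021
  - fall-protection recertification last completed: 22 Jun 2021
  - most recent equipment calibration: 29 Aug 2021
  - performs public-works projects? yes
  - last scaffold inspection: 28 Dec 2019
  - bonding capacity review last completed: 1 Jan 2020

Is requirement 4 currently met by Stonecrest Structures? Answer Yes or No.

4. condition 'performs public-works projects' holds; equipment calibration 56 days ago vs limit 45 → not met

No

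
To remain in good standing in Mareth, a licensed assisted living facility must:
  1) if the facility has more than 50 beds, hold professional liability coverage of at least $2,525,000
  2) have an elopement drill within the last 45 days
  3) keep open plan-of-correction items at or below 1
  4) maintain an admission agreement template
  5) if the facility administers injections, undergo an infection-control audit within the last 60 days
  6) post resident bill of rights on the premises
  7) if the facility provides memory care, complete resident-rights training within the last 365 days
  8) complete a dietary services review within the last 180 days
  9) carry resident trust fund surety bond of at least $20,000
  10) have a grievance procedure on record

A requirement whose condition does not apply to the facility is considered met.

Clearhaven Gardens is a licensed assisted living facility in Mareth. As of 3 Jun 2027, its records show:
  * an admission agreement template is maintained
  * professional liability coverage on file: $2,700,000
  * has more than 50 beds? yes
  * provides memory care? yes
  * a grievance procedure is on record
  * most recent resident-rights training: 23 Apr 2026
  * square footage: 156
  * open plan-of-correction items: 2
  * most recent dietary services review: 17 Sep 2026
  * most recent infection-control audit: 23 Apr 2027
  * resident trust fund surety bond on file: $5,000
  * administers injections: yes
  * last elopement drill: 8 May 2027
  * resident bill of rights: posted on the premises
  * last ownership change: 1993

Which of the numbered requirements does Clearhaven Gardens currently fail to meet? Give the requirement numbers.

1. condition 'has more than 50 beds' holds; professional liability coverage $2,700,000 ≥ $2,525,000 → met
2. elopement drill 26 days ago vs limit 45 → met
3. open plan-of-correction items 2 > 1 → not met
4. admission agreement template present → met
5. condition 'administers injections' holds; infection-control audit 41 days ago vs limit 60 → met
6. resident bill of rights present → met
7. condition 'provides memory care' holds; resident-rights training 406 days ago vs limit 365 → not met
8. dietary services review 259 days ago vs limit 180 → not met
9. resident trust fund surety bond $5,000 < $20,000 → not met
10. grievance procedure present → met
Not met: 3, 7, 8, 9

3, 7, 8, 9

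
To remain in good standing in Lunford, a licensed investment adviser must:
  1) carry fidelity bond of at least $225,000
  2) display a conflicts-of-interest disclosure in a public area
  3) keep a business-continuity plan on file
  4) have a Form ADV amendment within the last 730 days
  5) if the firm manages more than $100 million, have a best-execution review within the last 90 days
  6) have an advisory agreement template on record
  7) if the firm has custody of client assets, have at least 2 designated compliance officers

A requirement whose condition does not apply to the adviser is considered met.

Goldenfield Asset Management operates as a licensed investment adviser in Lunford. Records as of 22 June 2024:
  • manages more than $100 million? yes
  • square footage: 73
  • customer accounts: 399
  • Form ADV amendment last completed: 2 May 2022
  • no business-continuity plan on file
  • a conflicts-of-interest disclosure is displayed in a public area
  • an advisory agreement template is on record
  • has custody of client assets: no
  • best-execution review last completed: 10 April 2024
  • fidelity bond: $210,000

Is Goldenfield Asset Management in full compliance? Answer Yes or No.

No

1. fidelity bond $210,000 < $225,000 → not met
2. conflicts-of-interest disclosure present → met
3. business-continuity plan absent → not met
4. Form ADV amendment 782 days ago vs limit 730 → not met
5. condition 'manages more than $100 million' holds; best-execution review 73 days ago vs limit 90 → met
6. advisory agreement template present → met
7. condition 'has custody of client assets' does not hold → requirement n/a → met
Not met: 1, 3, 4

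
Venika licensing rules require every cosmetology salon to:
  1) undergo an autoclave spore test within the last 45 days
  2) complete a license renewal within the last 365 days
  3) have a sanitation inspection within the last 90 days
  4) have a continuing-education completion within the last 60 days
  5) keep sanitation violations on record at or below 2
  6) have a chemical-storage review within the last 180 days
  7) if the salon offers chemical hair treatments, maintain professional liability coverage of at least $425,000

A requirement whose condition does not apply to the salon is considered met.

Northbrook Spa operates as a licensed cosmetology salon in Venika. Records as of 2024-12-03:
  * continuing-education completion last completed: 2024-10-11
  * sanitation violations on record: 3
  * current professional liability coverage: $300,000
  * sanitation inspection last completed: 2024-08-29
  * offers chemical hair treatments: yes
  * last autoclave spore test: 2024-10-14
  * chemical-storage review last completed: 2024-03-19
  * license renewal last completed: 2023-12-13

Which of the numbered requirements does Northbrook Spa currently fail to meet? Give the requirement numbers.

1. autoclave spore test 50 days ago vs limit 45 → not met
2. license renewal 356 days ago vs limit 365 → met
3. sanitation inspection 96 days ago vs limit 90 → not met
4. continuing-education completion 53 days ago vs limit 60 → met
5. sanitation violations on record 3 > 2 → not met
6. chemical-storage review 259 days ago vs limit 180 → not met
7. condition 'offers chemical hair treatments' holds; professional liability coverage $300,000 < $425,000 → not met
Not met: 1, 3, 5, 6, 7

1, 3, 5, 6, 7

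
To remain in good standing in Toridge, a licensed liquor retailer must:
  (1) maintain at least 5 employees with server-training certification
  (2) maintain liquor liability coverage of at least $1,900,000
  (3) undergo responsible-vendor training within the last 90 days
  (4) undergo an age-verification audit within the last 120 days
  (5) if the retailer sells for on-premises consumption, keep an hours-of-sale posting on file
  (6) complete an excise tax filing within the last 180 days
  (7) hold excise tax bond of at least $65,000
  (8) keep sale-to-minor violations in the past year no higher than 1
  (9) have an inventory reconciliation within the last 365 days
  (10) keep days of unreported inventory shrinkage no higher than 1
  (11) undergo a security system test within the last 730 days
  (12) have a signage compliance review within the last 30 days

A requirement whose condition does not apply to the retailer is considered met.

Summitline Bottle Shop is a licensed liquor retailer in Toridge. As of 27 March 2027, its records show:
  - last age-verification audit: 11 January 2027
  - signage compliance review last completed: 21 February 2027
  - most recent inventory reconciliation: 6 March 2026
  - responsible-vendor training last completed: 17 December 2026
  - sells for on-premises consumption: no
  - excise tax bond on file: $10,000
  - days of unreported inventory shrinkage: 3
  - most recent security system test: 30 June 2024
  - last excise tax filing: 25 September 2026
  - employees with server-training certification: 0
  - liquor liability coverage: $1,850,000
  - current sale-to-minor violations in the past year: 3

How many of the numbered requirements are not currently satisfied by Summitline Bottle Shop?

10

1. employees with server-training certification 0 < 5 → not met
2. liquor liability coverage $1,850,000 < $1,900,000 → not met
3. responsible-vendor training 100 days ago vs limit 90 → not met
4. age-verification audit 75 days ago vs limit 120 → met
5. condition 'sells for on-premises consumption' does not hold → requirement n/a → met
6. excise tax filing 183 days ago vs limit 180 → not met
7. excise tax bond $10,000 < $65,000 → not met
8. sale-to-minor violations in the past year 3 > 1 → not met
9. inventory reconciliation 386 days ago vs limit 365 → not met
10. days of unreported inventory shrinkage 3 > 1 → not met
11. security system test 1000 days ago vs limit 730 → not met
12. signage compliance review 34 days ago vs limit 30 → not met
Not met: 10 of 12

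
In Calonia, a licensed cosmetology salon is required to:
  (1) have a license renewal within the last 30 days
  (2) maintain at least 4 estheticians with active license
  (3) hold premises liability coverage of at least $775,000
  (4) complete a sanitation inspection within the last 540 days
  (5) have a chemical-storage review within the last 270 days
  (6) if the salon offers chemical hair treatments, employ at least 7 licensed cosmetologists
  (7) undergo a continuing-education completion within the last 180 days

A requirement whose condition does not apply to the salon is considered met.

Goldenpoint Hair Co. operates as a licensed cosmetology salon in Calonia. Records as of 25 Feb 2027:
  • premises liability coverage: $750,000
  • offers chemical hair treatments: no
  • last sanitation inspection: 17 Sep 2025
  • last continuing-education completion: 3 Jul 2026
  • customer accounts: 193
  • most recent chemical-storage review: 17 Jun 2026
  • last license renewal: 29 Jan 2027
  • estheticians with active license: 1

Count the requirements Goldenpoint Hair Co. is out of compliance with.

3

1. license renewal 27 days ago vs limit 30 → met
2. estheticians with active license 1 < 4 → not met
3. premises liability coverage $750,000 < $775,000 → not met
4. sanitation inspection 526 days ago vs limit 540 → met
5. chemical-storage review 253 days ago vs limit 270 → met
6. condition 'offers chemical hair treatments' does not hold → requirement n/a → met
7. continuing-education completion 237 days ago vs limit 180 → not met
Not met: 3 of 7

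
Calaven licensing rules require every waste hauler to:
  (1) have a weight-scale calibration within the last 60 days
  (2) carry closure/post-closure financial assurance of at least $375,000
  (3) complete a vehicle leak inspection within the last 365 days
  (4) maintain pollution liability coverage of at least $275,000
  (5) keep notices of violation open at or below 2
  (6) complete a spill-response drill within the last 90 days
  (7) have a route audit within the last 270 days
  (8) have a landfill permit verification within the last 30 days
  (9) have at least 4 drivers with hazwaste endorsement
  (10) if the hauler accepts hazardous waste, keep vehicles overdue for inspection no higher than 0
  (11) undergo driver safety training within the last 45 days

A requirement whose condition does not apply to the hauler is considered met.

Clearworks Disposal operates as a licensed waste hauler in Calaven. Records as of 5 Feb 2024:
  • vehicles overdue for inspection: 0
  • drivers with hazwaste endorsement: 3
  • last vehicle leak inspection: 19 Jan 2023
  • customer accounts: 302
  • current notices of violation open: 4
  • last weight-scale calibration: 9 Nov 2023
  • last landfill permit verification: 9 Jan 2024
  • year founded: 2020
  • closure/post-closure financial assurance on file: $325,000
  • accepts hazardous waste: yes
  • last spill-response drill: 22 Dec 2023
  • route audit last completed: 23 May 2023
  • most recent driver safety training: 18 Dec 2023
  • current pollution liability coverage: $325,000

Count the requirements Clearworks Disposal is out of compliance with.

6

1. weight-scale calibration 88 days ago vs limit 60 → not met
2. closure/post-closure financial assurance $325,000 < $375,000 → not met
3. vehicle leak inspection 382 days ago vs limit 365 → not met
4. pollution liability coverage $325,000 ≥ $275,000 → met
5. notices of violation open 4 > 2 → not met
6. spill-response drill 45 days ago vs limit 90 → met
7. route audit 258 days ago vs limit 270 → met
8. landfill permit verification 27 days ago vs limit 30 → met
9. drivers with hazwaste endorsement 3 < 4 → not met
10. condition 'accepts hazardous waste' holds; vehicles overdue for inspection 0 ≤ 0 → met
11. driver safety training 49 days ago vs limit 45 → not met
Not met: 6 of 11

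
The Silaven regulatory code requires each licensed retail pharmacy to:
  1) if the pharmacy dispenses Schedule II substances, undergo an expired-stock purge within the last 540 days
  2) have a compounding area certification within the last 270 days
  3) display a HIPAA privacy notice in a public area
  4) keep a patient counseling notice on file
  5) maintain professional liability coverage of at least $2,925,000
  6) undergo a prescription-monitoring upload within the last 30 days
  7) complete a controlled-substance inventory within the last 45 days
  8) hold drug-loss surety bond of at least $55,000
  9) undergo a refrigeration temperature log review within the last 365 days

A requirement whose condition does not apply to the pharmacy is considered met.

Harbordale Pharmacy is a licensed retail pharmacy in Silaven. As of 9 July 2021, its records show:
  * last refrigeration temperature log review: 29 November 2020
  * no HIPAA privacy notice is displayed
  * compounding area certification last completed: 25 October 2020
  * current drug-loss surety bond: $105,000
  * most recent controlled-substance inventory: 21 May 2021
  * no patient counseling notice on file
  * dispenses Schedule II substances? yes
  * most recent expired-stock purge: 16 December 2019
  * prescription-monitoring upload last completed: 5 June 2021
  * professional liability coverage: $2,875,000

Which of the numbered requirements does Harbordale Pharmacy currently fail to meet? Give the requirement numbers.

1. condition 'dispenses Schedule II substances' holds; expired-stock purge 571 days ago vs limit 540 → not met
2. compounding area certification 257 days ago vs limit 270 → met
3. HIPAA privacy notice absent → not met
4. patient counseling notice absent → not met
5. professional liability coverage $2,875,000 < $2,925,000 → not met
6. prescription-monitoring upload 34 days ago vs limit 30 → not met
7. controlled-substance inventory 49 days ago vs limit 45 → not met
8. drug-loss surety bond $105,000 ≥ $55,000 → met
9. refrigeration temperature log review 222 days ago vs limit 365 → met
Not met: 1, 3, 4, 5, 6, 7

1, 3, 4, 5, 6, 7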